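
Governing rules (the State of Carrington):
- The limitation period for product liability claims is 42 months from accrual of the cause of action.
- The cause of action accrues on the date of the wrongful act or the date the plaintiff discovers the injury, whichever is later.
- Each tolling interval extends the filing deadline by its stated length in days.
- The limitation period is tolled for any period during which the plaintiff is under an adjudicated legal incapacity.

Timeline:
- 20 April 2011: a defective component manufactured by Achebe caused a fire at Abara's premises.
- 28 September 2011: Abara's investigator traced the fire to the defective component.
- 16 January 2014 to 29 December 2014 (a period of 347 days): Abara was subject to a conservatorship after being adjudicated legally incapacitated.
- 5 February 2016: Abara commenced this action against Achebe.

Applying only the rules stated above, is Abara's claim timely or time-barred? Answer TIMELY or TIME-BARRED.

TIMELY

Because discovery on 28 September 2011 post-dates the 20 April 2011 act, accrual under the later-of rule falls on 28 September 2011.
The untolled deadline — 42 months after 28 September 2011 — is 28 March 2015.
Because the plaintiff's legal incapacity ran from 16 January 2014 to 29 December 2014, the deadline is extended by 347 days to 9 March 2016.
Filing on 5 February 2016 beat the 9 March 2016 deadline — the action is timely.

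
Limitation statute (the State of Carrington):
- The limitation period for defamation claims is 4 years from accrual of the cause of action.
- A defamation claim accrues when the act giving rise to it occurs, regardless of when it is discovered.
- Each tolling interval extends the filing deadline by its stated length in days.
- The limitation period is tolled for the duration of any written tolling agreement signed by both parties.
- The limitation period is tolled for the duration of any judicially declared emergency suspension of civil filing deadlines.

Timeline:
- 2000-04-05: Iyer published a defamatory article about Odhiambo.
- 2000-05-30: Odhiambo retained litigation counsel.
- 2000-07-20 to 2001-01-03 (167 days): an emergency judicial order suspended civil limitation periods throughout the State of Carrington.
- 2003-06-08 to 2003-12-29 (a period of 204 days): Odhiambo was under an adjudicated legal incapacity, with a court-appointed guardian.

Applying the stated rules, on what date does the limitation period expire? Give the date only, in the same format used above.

2004-09-19

The limitation period began to run on 2000-04-05.
Adding the 4 years base period to 2000-04-05 gives a deadline of 2004-04-05, before any tolling.
The period was tolled for 167 days by the emergency suspension of filing deadlines (2000-07-20 to 2001-01-03), pushing the deadline to 2004-09-19.
Although the plaintiff's incapacity ran from 2003-06-08 to 2003-12-29, the stated rules do not make that a tolling event, so it is disregarded.
None of the other events listed affects the running of the period under the stated rules.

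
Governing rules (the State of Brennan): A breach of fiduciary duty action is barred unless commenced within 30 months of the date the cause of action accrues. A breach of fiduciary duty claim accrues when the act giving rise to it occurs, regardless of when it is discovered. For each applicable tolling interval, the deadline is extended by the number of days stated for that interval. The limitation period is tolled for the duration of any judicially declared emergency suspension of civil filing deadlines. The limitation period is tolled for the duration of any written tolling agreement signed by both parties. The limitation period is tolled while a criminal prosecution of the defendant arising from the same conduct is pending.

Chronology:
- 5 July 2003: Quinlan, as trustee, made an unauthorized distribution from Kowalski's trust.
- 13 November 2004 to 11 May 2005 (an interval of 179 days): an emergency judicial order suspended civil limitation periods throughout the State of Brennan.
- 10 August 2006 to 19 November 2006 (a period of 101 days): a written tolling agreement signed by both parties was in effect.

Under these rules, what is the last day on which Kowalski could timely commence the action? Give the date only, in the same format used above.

3 July 2006

The limitation period began to run on 5 July 2003.
Adding the 30 months base period to 5 July 2003 gives a deadline of 5 January 2006, before any tolling.
The period was tolled for 179 days by the emergency suspension of filing deadlines (13 November 2004 to 11 May 2005), pushing the deadline to 3 July 2006.
By the time the written tolling agreement began on 10 August 2006, the limitation period had already expired on 3 July 2006; that interval cannot revive it.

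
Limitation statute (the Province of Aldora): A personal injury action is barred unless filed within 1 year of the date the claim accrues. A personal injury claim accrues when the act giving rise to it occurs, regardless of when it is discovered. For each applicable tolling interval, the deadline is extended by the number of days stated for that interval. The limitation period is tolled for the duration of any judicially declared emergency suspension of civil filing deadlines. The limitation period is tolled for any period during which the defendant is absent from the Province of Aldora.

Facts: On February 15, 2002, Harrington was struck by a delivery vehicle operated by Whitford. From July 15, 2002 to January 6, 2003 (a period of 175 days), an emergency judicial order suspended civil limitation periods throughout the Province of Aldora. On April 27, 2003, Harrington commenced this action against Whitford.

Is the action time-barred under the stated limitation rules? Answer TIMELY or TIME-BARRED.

The claim accrued on February 15, 2002, when the wrongful act occurred.
1 year from February 15, 2002 is February 15, 2003.
The period was tolled for 175 days by the emergency suspension of filing deadlines (July 15, 2002 to January 6, 2003), pushing the deadline to August 9, 2003.
The April 27, 2003 filing precedes the August 9, 2003 deadline; the claim is timely.

TIMELY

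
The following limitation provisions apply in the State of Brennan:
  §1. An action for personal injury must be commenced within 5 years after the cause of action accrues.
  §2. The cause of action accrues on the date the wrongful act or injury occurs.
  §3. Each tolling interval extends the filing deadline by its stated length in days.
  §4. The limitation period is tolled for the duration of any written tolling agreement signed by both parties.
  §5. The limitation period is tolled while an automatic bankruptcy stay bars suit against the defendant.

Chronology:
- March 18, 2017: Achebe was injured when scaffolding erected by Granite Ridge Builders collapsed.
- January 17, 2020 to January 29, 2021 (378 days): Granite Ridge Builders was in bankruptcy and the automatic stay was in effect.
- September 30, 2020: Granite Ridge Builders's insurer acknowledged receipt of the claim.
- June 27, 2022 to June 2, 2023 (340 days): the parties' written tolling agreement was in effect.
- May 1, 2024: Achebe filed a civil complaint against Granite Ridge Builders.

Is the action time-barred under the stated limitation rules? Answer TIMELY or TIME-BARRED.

The limitation period began to run on March 18, 2017.
The untolled deadline — 5 years after March 18, 2017 — is March 18, 2022.
The automatic bankruptcy stay from January 17, 2020 to January 29, 2021 tolled the period for 378 days, extending the deadline to March 31, 2023.
The written tolling agreement from June 27, 2022 to June 2, 2023 tolled the period for 340 days, extending the deadline to March 5, 2024.
Nothing else in the chronology tolls or restarts the period.
The May 1, 2024 filing falls after the March 5, 2024 deadline; the claim is time-barred.

TIME-BARRED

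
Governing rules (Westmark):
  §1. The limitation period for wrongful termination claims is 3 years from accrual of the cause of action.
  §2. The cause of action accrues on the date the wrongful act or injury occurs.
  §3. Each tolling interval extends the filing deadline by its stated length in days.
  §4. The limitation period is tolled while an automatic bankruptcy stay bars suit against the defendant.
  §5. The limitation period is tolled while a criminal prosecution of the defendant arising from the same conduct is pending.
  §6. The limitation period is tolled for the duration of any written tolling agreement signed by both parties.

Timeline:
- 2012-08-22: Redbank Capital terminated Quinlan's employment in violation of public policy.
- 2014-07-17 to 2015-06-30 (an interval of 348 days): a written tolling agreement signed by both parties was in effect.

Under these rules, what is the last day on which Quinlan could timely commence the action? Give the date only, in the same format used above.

2016-08-04

The claim accrued on 2012-08-22, when the wrongful act occurred.
3 years from 2012-08-22 is 2015-08-22.
Because the written tolling agreement ran from 2014-07-17 to 2015-06-30, the deadline is extended by 348 days to 2016-08-04.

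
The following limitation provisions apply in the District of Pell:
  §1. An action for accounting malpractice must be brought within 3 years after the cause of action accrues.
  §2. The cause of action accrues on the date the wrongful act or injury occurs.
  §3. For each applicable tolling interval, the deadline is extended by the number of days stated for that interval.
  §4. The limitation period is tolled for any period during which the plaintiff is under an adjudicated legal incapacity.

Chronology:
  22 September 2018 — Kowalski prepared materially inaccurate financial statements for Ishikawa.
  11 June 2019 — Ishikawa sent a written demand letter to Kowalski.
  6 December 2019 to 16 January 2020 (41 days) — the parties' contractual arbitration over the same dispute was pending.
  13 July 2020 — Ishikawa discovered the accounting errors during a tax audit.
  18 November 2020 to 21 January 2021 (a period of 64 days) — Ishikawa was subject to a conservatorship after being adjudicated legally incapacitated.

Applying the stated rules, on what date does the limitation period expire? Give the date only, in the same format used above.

25 November 2021

Accrual is governed by the date of the act, so the period began to run on 22 September 2018; the later discovery on 13 July 2020 is irrelevant under the stated rule.
Adding the 3 years base period to 22 September 2018 gives a deadline of 22 September 2021, before any tolling.
The plaintiff's legal incapacity from 18 November 2020 to 21 January 2021 tolled the period for 64 days, extending the deadline to 25 November 2021.
No stated provision tolls the period for a pending arbitration, so the interval from 6 December 2019 to 16 January 2020 has no effect on the deadline.
The other events in the timeline have no effect on the limitation period under the stated rules.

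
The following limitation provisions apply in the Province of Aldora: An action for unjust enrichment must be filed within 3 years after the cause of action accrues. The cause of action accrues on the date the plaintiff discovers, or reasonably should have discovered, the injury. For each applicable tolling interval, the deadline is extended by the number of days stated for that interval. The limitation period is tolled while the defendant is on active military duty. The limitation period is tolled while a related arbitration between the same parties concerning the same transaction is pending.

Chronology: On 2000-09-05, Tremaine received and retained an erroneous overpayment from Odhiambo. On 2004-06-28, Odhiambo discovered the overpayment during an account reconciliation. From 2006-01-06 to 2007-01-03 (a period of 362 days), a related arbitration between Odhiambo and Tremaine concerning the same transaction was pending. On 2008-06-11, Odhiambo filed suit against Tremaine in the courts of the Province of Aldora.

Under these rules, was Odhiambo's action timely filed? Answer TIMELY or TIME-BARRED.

TIMELY

The claim did not accrue until Odhiambo discovered the injury on 2004-06-28; the 2000-09-05 act date does not start the clock under the stated rule.
Adding the 3 years base period to 2004-06-28 gives a deadline of 2007-06-28, before any tolling.
The period was tolled for 362 days by the pending related arbitration (2006-01-06 to 2007-01-03), pushing the deadline to 2008-06-24.
The 2008-06-11 filing precedes the 2008-06-24 deadline; the claim is timely.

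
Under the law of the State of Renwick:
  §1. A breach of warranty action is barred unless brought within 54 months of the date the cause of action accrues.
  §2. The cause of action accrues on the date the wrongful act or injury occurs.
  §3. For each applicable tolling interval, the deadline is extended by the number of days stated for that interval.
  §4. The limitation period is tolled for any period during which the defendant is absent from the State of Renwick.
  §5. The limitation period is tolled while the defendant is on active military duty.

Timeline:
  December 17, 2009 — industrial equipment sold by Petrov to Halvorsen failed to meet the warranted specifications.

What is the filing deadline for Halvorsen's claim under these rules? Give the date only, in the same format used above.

June 17, 2014

The claim accrued on December 17, 2009, when the wrongful act occurred.
Adding the 54 months base period to December 17, 2009 gives a deadline of June 17, 2014, before any tolling.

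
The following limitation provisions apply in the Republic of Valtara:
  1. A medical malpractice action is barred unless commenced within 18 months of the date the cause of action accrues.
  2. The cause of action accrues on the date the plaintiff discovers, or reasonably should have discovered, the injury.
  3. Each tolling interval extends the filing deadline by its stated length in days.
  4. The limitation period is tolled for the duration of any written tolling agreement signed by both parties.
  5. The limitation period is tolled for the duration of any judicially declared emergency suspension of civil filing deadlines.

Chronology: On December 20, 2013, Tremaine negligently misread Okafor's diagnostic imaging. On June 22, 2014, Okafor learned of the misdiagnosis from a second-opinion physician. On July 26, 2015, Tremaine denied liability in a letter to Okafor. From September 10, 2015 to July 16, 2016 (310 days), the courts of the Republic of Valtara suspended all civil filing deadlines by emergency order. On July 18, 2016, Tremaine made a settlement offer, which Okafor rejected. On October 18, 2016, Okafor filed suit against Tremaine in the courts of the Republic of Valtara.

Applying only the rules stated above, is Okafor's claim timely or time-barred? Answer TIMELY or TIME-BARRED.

TIMELY

Under the discovery rule, the claim accrued on June 22, 2014, when Okafor discovered the injury — not on the December 20, 2013 date of the underlying act.
Adding the 18 months base period to June 22, 2014 gives a deadline of December 22, 2015, before any tolling.
The emergency suspension of filing deadlines from September 10, 2015 to July 16, 2016 tolled the period for 310 days, extending the deadline to October 27, 2016.
Nothing else in the chronology tolls or restarts the period.
Okafor filed on October 18, 2016, before the October 27, 2016 deadline, so the action is timely.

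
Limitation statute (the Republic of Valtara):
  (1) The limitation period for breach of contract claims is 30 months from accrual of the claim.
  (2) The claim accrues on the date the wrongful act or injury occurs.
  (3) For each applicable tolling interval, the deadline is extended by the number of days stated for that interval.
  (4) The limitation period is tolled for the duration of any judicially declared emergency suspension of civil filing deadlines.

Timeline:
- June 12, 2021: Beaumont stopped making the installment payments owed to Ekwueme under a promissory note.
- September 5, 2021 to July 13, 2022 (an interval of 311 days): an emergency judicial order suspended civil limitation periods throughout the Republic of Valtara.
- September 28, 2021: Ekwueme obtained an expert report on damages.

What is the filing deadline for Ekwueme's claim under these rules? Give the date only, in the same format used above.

October 18, 2024

The claim accrued on June 12, 2021, the date of the act.
30 months from June 12, 2021 is December 12, 2023.
The emergency suspension of filing deadlines from September 5, 2021 to July 13, 2022 tolled the period for 311 days, extending the deadline to October 18, 2024.
The other events in the timeline have no effect on the limitation period under the stated rules.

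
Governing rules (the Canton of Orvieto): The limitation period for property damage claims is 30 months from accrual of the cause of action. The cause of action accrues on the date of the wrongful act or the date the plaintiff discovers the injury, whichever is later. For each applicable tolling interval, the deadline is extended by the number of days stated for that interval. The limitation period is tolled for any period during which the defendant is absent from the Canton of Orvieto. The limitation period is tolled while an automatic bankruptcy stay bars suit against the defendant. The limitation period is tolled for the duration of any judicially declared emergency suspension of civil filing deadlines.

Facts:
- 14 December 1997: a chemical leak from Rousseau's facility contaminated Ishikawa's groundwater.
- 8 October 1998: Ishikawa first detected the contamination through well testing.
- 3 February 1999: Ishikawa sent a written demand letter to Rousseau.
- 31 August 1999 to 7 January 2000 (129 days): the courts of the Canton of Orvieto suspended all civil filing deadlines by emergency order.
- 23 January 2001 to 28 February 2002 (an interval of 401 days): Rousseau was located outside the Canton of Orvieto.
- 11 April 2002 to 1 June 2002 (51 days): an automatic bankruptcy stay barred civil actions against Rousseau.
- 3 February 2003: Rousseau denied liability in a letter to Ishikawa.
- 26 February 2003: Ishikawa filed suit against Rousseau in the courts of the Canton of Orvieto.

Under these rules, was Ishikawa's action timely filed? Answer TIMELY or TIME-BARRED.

TIME-BARRED

The claim accrued on 8 October 1998 — the later of the 14 December 1997 act and the 8 October 1998 discovery.
30 months from 8 October 1998 is 8 April 2001.
Because the emergency suspension of filing deadlines ran from 31 August 1999 to 7 January 2000, the deadline is extended by 129 days to 15 August 2001.
Because the defendant's absence from the jurisdiction ran from 23 January 2001 to 28 February 2002, the deadline is extended by 401 days to 20 September 2002.
The automatic bankruptcy stay from 11 April 2002 to 1 June 2002 tolled the period for 51 days, extending the deadline to 10 November 2002.
The other events in the timeline have no effect on the limitation period under the stated rules.
Filing on 26 February 2003 missed the 10 November 2002 deadline — the action is time-barred.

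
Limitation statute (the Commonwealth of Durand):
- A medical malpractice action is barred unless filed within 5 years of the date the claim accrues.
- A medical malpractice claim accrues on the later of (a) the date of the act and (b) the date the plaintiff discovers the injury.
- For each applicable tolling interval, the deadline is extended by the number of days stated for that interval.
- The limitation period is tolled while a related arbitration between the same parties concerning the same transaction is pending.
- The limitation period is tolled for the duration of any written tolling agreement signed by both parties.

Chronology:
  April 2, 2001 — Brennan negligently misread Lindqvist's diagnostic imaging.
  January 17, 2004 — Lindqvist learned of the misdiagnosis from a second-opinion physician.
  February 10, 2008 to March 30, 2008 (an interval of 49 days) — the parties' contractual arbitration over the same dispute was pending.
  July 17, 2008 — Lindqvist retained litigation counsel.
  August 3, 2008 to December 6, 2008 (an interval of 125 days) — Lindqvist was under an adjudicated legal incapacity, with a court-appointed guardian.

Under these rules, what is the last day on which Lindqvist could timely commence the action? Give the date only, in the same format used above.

Taking the later of the act (April 2, 2001) and discovery (January 17, 2004), the claim accrued on January 17, 2004.
Adding the 5 years base period to January 17, 2004 gives a deadline of January 17, 2009, before any tolling.
Because the pending related arbitration ran from February 10, 2008 to March 30, 2008, the deadline is extended by 49 days to March 7, 2009.
The plaintiff's legal incapacity from August 3, 2008 to December 6, 2008 does not toll the period, because no stated rule makes the plaintiff's incapacity a tolling event.
The other events in the timeline have no effect on the limitation period under the stated rules.

March 7, 2009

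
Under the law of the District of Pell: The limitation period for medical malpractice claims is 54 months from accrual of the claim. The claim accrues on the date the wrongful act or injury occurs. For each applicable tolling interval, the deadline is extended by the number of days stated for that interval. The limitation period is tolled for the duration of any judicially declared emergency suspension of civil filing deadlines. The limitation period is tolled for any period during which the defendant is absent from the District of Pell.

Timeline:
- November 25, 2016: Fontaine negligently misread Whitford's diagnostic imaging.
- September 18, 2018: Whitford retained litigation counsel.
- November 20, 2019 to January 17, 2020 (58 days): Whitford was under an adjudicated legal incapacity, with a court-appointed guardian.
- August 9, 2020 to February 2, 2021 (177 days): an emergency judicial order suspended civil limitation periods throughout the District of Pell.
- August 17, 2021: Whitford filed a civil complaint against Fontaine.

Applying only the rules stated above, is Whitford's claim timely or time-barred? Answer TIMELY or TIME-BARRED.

The claim accrued on November 25, 2016, the date of the act.
The untolled deadline — 54 months after November 25, 2016 — is May 25, 2021.
The emergency suspension of filing deadlines from August 9, 2020 to February 2, 2021 tolled the period for 177 days, extending the deadline to November 18, 2021.
No stated provision tolls the period for the plaintiff's incapacity, so the interval from November 20, 2019 to January 17, 2020 has no effect on the deadline.
Nothing else in the chronology tolls or restarts the period.
Whitford filed on August 17, 2021, before the November 18, 2021 deadline, so the action is timely.

TIMELY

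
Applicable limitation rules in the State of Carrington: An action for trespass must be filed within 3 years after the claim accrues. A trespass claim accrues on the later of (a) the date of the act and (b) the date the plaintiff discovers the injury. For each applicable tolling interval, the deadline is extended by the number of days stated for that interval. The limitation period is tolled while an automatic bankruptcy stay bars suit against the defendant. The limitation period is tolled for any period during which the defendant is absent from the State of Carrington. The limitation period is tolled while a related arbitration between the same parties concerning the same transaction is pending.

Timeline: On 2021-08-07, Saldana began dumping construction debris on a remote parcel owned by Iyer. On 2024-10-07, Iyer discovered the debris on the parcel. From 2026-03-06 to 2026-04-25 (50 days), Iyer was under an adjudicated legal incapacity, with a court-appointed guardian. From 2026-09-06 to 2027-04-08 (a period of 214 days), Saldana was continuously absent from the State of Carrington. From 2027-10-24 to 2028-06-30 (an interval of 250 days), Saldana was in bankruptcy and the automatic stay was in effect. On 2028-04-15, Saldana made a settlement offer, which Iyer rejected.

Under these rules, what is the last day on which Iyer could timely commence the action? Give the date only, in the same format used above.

Because discovery on 2024-10-07 post-dates the 2021-08-07 act, accrual under the later-of rule falls on 2024-10-07.
The untolled deadline — 3 years after 2024-10-07 — is 2027-10-07.
Because the defendant's absence from the jurisdiction ran from 2026-09-06 to 2027-04-08, the deadline is extended by 214 days to 2028-05-08.
The automatic bankruptcy stay from 2027-10-24 to 2028-06-30 tolled the period for 250 days, extending the deadline to 2029-01-13.
The plaintiff's legal incapacity from 2026-03-06 to 2026-04-25 does not toll the period, because no stated rule makes the plaintiff's incapacity a tolling event.
None of the other events listed affects the running of the period under the stated rules.

2029-01-13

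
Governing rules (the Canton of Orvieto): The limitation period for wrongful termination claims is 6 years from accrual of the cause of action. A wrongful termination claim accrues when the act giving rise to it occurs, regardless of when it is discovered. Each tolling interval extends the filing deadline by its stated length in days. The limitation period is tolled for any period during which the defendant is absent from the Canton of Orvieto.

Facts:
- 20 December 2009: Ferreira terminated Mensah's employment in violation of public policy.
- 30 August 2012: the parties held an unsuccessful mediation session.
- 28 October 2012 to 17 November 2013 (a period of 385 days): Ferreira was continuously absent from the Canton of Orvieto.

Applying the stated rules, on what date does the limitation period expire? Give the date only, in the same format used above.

8 January 2017

The cause of action accrued on 20 December 2009, the date of the act.
6 years from 20 December 2009 is 20 December 2015.
Because the defendant's absence from the jurisdiction ran from 28 October 2012 to 17 November 2013, the deadline is extended by 385 days to 8 January 2017.
None of the other events listed affects the running of the period under the stated rules.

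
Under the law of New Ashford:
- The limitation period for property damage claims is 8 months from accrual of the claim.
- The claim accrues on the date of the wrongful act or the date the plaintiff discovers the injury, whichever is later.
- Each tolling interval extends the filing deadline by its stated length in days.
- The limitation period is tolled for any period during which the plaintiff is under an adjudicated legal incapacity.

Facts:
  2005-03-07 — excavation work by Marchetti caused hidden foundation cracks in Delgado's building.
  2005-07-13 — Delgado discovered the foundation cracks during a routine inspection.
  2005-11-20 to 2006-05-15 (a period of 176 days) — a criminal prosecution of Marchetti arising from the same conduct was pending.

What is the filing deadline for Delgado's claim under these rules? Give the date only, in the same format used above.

2006-03-13

Taking the later of the act (2005-03-07) and discovery (2005-07-13), the claim accrued on 2005-07-13.
The untolled deadline — 8 months after 2005-07-13 — is 2006-03-13.
No stated provision tolls the period for a criminal prosecution, so the interval from 2005-11-20 to 2006-05-15 has no effect on the deadline.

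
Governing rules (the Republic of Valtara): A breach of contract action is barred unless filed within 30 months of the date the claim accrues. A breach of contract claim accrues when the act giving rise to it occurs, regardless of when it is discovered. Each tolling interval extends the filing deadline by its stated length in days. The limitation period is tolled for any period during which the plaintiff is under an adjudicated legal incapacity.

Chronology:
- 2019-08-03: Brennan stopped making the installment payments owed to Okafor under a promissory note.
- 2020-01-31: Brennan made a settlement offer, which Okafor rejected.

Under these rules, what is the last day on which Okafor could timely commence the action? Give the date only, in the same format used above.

2022-02-03

The claim accrued on 2019-08-03, when the wrongful act occurred.
The untolled deadline — 30 months after 2019-08-03 — is 2022-02-03.
Nothing else in the chronology tolls or restarts the period.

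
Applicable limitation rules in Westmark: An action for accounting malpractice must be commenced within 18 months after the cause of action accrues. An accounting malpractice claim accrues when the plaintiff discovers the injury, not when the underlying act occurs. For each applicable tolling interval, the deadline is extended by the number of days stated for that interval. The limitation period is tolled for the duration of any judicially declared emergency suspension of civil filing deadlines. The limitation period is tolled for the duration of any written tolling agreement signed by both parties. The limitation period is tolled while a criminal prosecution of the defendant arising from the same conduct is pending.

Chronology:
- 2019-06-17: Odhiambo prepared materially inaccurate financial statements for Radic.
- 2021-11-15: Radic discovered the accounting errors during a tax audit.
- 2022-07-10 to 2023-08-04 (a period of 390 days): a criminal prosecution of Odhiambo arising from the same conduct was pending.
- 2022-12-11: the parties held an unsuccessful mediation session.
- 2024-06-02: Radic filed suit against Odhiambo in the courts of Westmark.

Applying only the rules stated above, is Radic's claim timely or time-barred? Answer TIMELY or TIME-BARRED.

TIMELY

Under the discovery rule, the claim accrued on 2021-11-15, when Radic discovered the injury — not on the 2019-06-17 date of the underlying act.
18 months from 2021-11-15 is 2023-05-15.
The period was tolled for 390 days by the pending criminal prosecution (2022-07-10 to 2023-08-04), pushing the deadline to 2024-06-08.
The other events in the timeline have no effect on the limitation period under the stated rules.
The 2024-06-02 filing precedes the 2024-06-08 deadline; the claim is timely.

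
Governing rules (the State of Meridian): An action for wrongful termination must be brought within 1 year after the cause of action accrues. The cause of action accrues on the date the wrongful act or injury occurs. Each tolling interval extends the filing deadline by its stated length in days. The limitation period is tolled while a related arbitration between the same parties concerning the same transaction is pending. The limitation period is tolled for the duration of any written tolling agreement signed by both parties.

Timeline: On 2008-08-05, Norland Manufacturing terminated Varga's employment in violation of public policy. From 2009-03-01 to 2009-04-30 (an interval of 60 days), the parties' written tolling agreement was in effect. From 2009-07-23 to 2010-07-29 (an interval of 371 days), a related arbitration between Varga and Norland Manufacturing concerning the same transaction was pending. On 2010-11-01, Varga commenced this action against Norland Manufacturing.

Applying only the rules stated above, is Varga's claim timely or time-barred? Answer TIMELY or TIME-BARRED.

TIME-BARRED

The claim accrued on 2008-08-05, when the wrongful act occurred.
1 year from 2008-08-05 is 2009-08-05.
Because the written tolling agreement ran from 2009-03-01 to 2009-04-30, the deadline is extended by 60 days to 2009-10-04.
The pending related arbitration from 2009-07-23 to 2010-07-29 tolled the period for 371 days, extending the deadline to 2010-10-10.
Varga filed on 2010-11-01, after the 2010-10-10 deadline, so the action is time-barred.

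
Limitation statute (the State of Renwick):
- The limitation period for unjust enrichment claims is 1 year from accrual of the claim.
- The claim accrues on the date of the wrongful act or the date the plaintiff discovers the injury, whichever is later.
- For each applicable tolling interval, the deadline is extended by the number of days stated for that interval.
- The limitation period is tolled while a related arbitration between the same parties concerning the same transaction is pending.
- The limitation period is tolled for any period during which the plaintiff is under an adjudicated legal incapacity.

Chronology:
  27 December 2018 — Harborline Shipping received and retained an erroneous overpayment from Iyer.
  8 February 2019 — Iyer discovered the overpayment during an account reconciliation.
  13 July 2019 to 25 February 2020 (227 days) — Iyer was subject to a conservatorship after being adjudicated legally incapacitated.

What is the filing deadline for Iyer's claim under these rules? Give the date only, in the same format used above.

22 September 2020

Taking the later of the act (27 December 2018) and discovery (8 February 2019), the claim accrued on 8 February 2019.
Adding the 1 year base period to 8 February 2019 gives a deadline of 8 February 2020, before any tolling.
The period was tolled for 227 days by the plaintiff's legal incapacity (13 July 2019 to 25 February 2020), pushing the deadline to 22 September 2020.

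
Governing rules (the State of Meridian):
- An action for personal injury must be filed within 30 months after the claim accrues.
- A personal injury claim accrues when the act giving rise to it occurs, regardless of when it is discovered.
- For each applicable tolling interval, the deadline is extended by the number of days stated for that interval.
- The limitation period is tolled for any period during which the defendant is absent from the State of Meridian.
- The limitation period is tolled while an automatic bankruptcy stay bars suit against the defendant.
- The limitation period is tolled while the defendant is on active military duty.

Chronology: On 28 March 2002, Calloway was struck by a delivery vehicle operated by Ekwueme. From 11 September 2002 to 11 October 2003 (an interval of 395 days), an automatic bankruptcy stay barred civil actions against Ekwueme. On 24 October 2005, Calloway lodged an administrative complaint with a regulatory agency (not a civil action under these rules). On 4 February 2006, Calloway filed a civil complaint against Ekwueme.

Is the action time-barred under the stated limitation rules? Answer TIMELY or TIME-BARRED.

TIME-BARRED

The claim accrued on 28 March 2002, when the wrongful act occurred.
The untolled deadline — 30 months after 28 March 2002 — is 28 September 2004.
The period was tolled for 395 days by the automatic bankruptcy stay (11 September 2002 to 11 October 2003), pushing the deadline to 28 October 2005.
Nothing else in the chronology tolls or restarts the period.
Filing on 4 February 2006 missed the 28 October 2005 deadline — the action is time-barred.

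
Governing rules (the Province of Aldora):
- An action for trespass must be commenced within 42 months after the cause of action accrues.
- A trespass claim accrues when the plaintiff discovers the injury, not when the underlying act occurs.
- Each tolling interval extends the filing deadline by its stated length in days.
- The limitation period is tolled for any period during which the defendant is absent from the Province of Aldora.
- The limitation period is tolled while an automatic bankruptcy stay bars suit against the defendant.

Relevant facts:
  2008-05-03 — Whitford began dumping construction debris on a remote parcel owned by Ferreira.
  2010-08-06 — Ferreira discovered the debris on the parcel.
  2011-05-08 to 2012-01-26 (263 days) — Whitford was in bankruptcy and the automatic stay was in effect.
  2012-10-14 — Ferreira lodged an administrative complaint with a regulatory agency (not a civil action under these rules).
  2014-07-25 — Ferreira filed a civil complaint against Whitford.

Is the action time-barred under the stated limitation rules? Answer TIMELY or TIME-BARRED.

The claim did not accrue until Ferreira discovered the injury on 2010-08-06; the 2008-05-03 act date does not start the clock under the stated rule.
42 months from 2010-08-06 is 2014-02-06.
The automatic bankruptcy stay from 2011-05-08 to 2012-01-26 tolled the period for 263 days, extending the deadline to 2014-10-27.
The other events in the timeline have no effect on the limitation period under the stated rules.
Ferreira filed on 2014-07-25, before the 2014-10-27 deadline, so the action is timely.

TIMELY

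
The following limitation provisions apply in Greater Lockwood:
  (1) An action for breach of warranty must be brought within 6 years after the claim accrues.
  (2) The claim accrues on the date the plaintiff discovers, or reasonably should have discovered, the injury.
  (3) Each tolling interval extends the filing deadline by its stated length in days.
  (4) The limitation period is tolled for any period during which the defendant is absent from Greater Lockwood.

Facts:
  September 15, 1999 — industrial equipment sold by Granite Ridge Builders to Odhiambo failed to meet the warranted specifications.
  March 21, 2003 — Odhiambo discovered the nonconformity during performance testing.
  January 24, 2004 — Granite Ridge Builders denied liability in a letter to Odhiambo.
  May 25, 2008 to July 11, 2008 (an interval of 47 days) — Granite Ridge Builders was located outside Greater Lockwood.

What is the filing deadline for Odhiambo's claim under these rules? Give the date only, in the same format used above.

May 7, 2009

The claim did not accrue until Odhiambo discovered the injury on March 21, 2003; the September 15, 1999 act date does not start the clock under the stated rule.
Adding the 6 years base period to March 21, 2003 gives a deadline of March 21, 2009, before any tolling.
The period was tolled for 47 days by the defendant's absence from the jurisdiction (May 25, 2008 to July 11, 2008), pushing the deadline to May 7, 2009.
None of the other events listed affects the running of the period under the stated rules.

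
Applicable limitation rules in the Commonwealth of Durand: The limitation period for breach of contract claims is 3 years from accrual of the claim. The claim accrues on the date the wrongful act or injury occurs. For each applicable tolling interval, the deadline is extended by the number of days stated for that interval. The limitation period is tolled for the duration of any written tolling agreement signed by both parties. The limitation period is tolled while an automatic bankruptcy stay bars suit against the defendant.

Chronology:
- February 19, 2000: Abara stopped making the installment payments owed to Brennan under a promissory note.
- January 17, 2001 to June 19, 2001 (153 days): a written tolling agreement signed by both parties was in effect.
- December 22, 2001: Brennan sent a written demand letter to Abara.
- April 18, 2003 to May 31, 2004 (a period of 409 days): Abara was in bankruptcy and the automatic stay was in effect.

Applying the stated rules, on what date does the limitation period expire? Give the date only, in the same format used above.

September 3, 2004

The claim accrued on February 19, 2000, when the wrongful act occurred.
The untolled deadline — 3 years after February 19, 2000 — is February 19, 2003.
Because the written tolling agreement ran from January 17, 2001 to June 19, 2001, the deadline is extended by 153 days to July 22, 2003.
The period was tolled for 409 days by the automatic bankruptcy stay (April 18, 2003 to May 31, 2004), pushing the deadline to September 3, 2004.
None of the other events listed affects the running of the period under the stated rules.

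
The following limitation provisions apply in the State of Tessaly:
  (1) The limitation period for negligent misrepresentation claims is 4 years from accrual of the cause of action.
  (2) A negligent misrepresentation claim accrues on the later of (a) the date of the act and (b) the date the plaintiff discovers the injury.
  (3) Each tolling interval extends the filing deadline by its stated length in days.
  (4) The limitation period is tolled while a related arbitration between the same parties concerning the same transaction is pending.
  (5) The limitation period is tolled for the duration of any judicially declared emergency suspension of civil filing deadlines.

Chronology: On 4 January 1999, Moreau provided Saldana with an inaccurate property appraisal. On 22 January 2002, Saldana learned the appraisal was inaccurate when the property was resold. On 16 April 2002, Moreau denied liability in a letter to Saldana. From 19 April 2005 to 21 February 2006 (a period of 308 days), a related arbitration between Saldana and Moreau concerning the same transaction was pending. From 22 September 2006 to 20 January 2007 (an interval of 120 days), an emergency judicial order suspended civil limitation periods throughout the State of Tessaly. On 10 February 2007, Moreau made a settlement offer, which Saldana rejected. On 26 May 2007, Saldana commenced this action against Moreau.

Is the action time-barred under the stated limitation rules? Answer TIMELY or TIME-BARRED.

Taking the later of the act (4 January 1999) and discovery (22 January 2002), the claim accrued on 22 January 2002.
Adding the 4 years base period to 22 January 2002 gives a deadline of 22 January 2006, before any tolling.
The period was tolled for 308 days by the pending related arbitration (19 April 2005 to 21 February 2006), pushing the deadline to 26 November 2006.
The emergency suspension of filing deadlines from 22 September 2006 to 20 January 2007 tolled the period for 120 days, extending the deadline to 26 March 2007.
The other events in the timeline have no effect on the limitation period under the stated rules.
Filing on 26 May 2007 missed the 26 March 2007 deadline — the action is time-barred.

TIME-BARRED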